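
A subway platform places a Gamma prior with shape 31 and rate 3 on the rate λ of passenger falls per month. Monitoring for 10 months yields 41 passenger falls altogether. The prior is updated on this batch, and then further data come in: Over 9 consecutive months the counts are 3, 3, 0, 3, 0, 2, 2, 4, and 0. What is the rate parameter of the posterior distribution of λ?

Total count 41 over total exposure 10 months.
After the first batch: Gamma(31 + 41, 3 + 10) = Gamma(72, 13).
Total count: 3 + 3 + 0 + 3 + 0 + 2 + 2 + 4 + 0 = 17.
Total exposure: 9 months.
After the second batch: Gamma(72 + 17, 13 + 9) = Gamma(89, 22).

22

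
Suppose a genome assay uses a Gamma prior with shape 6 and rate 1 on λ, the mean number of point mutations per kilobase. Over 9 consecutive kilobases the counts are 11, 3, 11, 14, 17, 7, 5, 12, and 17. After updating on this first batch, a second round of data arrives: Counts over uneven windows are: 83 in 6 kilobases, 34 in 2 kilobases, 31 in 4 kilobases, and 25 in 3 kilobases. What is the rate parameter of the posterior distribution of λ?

25

Total count: 11 + 3 + 11 + 14 + 17 + 7 + 5 + 12 + 17 = 97.
Total exposure: 9 kilobases.
After the first batch: Gamma(6 + 97, 1 + 9) = Gamma(103, 10).
Total count: 83 + 34 + 31 + 25 = 173.
Total exposure: 6 + 2 + 4 + 3 = 15 kilobases.
After the second batch: Gamma(103 + 173, 10 + 15) = Gamma(276, 25).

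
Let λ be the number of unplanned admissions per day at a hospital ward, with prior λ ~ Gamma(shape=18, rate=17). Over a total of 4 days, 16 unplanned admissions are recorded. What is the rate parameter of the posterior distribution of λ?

21

Total count 16 over total exposure 4 days.
Gamma(α, β) with Poisson data over total exposure Σt gives posterior Gamma(α+Σx, β+Σt) = Gamma(34, 21).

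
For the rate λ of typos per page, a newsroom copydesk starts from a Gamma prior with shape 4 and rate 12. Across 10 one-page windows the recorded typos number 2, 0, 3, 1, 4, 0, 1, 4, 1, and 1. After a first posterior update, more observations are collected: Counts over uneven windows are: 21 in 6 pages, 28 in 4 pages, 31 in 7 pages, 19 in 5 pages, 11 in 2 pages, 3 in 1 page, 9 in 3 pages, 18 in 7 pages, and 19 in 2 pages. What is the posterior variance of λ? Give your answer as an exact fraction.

Total count: 2 + 0 + 3 + 1 + 4 + 0 + 1 + 4 + 1 + 1 = 17.
Total exposure: 10 pages.
After the first batch: Gamma(4 + 17, 12 + 10) = Gamma(21, 22).
Total count: 21 + 28 + 31 + 19 + 11 + 3 + 9 + 18 + 19 = 159.
Total exposure: 6 + 4 + 7 + 5 + 2 + 1 + 3 + 7 + 2 = 37 pages.
After the second batch: Gamma(21 + 159, 22 + 37) = Gamma(180, 59).
Posterior variance = α'/β'² = 180/3481.

180/3481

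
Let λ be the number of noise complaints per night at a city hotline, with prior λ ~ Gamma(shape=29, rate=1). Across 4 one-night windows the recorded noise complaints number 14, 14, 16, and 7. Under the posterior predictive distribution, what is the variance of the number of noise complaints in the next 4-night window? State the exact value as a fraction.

576/5

Total count: 14 + 14 + 16 + 7 = 51.
Total exposure: 4 nights.
Conjugate update: add total count to the shape and total exposure to the rate, giving Gamma(80, 5).
The posterior predictive for a window of length T is Negative Binomial with variance T·α'·(β'+T)/β'² = 4·80·9/25 = 576/5.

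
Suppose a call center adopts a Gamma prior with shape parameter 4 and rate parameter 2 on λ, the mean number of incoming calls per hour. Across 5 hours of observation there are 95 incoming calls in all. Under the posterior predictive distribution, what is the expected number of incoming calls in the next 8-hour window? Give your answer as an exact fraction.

Total count 95 over total exposure 5 hours.
Gamma(α, β) with Poisson data over total exposure Σt gives posterior Gamma(α+Σx, β+Σt) = Gamma(99, 7).
Predictive mean over an 8-hour window = T·E[λ|data] = 8·99/7 = 792/7.

792/7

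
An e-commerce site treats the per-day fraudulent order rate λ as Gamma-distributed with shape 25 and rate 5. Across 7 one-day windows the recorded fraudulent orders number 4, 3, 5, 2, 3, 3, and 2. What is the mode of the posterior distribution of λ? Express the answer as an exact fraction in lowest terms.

23/6

Total count: 4 + 3 + 5 + 2 + 3 + 3 + 2 = 22.
Total exposure: 7 days.
By Gamma–Poisson conjugacy, the posterior is Gamma(α + Σx, β + Σt) = Gamma(25 + 22, 5 + 7) = Gamma(47, 12).
Posterior mode = (α'−1)/β' = 46/12 = 23/6.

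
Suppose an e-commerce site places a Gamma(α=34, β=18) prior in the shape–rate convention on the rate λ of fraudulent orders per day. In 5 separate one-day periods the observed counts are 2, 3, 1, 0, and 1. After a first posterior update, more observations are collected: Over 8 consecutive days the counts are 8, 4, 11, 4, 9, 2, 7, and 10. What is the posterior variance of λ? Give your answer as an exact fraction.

Total count: 2 + 3 + 1 + 0 + 1 = 7.
Total exposure: 5 days.
After the first batch: Gamma(34 + 7, 18 + 5) = Gamma(41, 23).
Total count: 8 + 4 + 11 + 4 + 9 + 2 + 7 + 10 = 55.
Total exposure: 8 days.
After the second batch: Gamma(41 + 55, 23 + 8) = Gamma(96, 31).
Posterior variance = α'/β'² = 96/961.

96/961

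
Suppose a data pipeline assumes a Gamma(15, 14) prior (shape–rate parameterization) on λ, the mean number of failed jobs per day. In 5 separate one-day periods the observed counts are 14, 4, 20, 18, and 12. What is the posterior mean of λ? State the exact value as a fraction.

83/19

Total count: 14 + 4 + 20 + 18 + 12 = 68.
Total exposure: 5 days.
Gamma(α, β) with Poisson data over total exposure Σt gives posterior Gamma(α+Σx, β+Σt) = Gamma(83, 19).
Posterior mean = α'/β' = 83/19.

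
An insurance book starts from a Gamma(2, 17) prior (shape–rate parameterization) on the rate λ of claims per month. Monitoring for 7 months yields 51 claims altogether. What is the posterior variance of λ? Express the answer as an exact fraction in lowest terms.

53/576

Total count 51 over total exposure 7 months.
Posterior: α' = 2 + 51 = 53, β' = 17 + 7 = 24.
Posterior variance = α'/β'² = 53/576.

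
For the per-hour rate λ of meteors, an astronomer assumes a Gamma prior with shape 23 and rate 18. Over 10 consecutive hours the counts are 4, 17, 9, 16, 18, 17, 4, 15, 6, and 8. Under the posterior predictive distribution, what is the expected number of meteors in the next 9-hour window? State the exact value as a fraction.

Total count: 4 + 17 + 9 + 16 + 18 + 17 + 4 + 15 + 6 + 8 = 114.
Total exposure: 10 hours.
Conjugate update: add total count to the shape and total exposure to the rate, giving Gamma(137, 28).
Predictive mean over a 9-hour window = T·E[λ|data] = 9·137/28 = 1233/28.

1233/28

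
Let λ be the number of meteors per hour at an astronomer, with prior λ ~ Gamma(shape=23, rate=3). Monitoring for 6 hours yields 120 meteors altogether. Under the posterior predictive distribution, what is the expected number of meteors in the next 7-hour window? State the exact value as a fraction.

1001/9

Total count 120 over total exposure 6 hours.
The Gamma prior is conjugate for the Poisson rate, so λ | data ~ Gamma(23+120, 3+6) = Gamma(143, 9).
Predictive mean over a 7-hour window = T·E[λ|data] = 7·143/9 = 1001/9.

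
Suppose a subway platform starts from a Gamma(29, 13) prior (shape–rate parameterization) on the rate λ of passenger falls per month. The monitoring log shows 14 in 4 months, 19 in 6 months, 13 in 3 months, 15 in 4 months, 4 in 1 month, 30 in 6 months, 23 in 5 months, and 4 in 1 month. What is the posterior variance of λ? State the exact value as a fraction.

151/1849

Total count: 14 + 19 + 13 + 15 + 4 + 30 + 23 + 4 = 122.
Total exposure: 4 + 6 + 3 + 4 + 1 + 6 + 5 + 1 = 30 months.
Posterior: α' = 29 + 122 = 151, β' = 13 + 30 = 43.
Posterior variance = α'/β'² = 151/1849.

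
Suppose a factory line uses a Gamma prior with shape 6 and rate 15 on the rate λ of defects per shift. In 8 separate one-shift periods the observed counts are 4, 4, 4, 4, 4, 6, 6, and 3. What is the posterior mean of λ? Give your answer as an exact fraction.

41/23

Total count: 4 + 4 + 4 + 4 + 4 + 6 + 6 + 3 = 35.
Total exposure: 8 shifts.
By Gamma–Poisson conjugacy, the posterior is Gamma(α + Σx, β + Σt) = Gamma(6 + 35, 15 + 8) = Gamma(41, 23).
Posterior mean = α'/β' = 41/23.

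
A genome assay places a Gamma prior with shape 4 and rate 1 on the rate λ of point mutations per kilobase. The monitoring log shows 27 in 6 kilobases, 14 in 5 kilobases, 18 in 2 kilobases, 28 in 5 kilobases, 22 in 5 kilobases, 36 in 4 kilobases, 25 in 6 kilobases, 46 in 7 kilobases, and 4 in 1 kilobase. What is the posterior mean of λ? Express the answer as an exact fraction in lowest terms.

16/3

Total count: 27 + 14 + 18 + 28 + 22 + 36 + 25 + 46 + 4 = 220.
Total exposure: 6 + 5 + 2 + 5 + 5 + 4 + 6 + 7 + 1 = 41 kilobases.
By Gamma–Poisson conjugacy, the posterior is Gamma(α + Σx, β + Σt) = Gamma(4 + 220, 1 + 41) = Gamma(224, 42).
Posterior mean = α'/β' = 224/42 = 16/3.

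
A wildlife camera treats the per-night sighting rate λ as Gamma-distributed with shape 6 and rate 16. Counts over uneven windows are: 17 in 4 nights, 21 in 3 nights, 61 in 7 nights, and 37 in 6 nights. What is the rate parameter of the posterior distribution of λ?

Total count: 17 + 21 + 61 + 37 = 136.
Total exposure: 4 + 3 + 7 + 6 = 20 nights.
The Gamma prior is conjugate for the Poisson rate, so λ | data ~ Gamma(6+136, 16+20) = Gamma(142, 36).

36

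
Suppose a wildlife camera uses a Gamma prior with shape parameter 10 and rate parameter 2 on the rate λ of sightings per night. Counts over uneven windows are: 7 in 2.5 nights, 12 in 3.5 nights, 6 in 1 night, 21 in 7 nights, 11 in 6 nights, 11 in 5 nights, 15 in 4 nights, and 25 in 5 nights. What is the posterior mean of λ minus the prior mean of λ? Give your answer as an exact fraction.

-31/18

Total count: 7 + 12 + 6 + 21 + 11 + 11 + 15 + 25 = 108.
Total exposure: 2.5 + 3.5 + 1 + 7 + 6 + 5 + 4 + 5 = 34 nights.
By Gamma–Poisson conjugacy, the posterior is Gamma(α + Σx, β + Σt) = Gamma(10 + 108, 2 + 34) = Gamma(118, 36).
Posterior mean = 118/36 = 59/18; prior mean = 10/2 = 5. Difference = 59/18 − 5 = -31/18.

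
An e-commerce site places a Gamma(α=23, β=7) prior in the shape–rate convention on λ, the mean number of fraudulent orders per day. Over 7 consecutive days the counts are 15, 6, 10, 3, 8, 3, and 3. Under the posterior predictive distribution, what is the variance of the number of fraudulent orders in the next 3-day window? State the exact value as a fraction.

3621/196

Total count: 15 + 6 + 10 + 3 + 8 + 3 + 3 = 48.
Total exposure: 7 days.
Conjugate update: add total count to the shape and total exposure to the rate, giving Gamma(71, 14).
The posterior predictive for a window of length T is Negative Binomial with variance T·α'·(β'+T)/β'² = 3·71·17/196 = 3621/196.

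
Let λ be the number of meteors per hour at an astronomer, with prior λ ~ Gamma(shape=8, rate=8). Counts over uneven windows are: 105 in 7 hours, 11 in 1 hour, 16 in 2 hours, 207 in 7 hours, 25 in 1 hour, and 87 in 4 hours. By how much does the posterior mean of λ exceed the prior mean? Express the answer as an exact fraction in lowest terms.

Total count: 105 + 11 + 16 + 207 + 25 + 87 = 451.
Total exposure: 7 + 1 + 2 + 7 + 1 + 4 = 22 hours.
Gamma(α, β) with Poisson data over total exposure Σt gives posterior Gamma(α+Σx, β+Σt) = Gamma(459, 30).
Posterior mean = 459/30 = 153/10; prior mean = 8/8 = 1. Difference = 153/10 − 1 = 143/10.

143/10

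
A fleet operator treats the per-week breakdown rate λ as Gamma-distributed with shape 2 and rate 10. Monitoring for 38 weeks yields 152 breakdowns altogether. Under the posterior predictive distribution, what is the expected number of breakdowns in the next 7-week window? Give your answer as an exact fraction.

539/24

Total count 152 over total exposure 38 weeks.
By Gamma–Poisson conjugacy, the posterior is Gamma(α + Σx, β + Σt) = Gamma(2 + 152, 10 + 38) = Gamma(154, 48).
Predictive mean over a 7-week window = T·E[λ|data] = 7·154/48 = 539/24.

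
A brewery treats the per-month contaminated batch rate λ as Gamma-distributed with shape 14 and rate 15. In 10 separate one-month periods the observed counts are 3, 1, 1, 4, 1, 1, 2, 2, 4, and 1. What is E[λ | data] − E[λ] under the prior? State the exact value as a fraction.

Total count: 3 + 1 + 1 + 4 + 1 + 1 + 2 + 2 + 4 + 1 = 20.
Total exposure: 10 months.
By Gamma–Poisson conjugacy, the posterior is Gamma(α + Σx, β + Σt) = Gamma(14 + 20, 15 + 10) = Gamma(34, 25).
Posterior mean = 34/25 = 34/25; prior mean = 14/15 = 14/15. Difference = 34/25 − 14/15 = 32/75.

32/75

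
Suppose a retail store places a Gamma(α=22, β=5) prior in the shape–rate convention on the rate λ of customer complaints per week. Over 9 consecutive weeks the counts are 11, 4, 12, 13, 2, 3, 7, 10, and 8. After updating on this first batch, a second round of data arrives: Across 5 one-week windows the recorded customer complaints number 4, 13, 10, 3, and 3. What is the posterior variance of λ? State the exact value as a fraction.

Total count: 11 + 4 + 12 + 13 + 2 + 3 + 7 + 10 + 8 = 70.
Total exposure: 9 weeks.
After the first batch: Gamma(22 + 70, 5 + 9) = Gamma(92, 14).
Total count: 4 + 13 + 10 + 3 + 3 = 33.
Total exposure: 5 weeks.
After the second batch: Gamma(92 + 33, 14 + 5) = Gamma(125, 19).
Posterior variance = α'/β'² = 125/361.

125/361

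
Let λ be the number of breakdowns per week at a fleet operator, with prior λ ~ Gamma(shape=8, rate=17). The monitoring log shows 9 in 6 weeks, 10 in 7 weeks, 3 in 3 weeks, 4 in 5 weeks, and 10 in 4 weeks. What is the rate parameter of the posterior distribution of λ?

Total count: 9 + 10 + 3 + 4 + 10 = 36.
Total exposure: 6 + 7 + 3 + 5 + 4 = 25 weeks.
The Gamma prior is conjugate for the Poisson rate, so λ | data ~ Gamma(8+36, 17+25) = Gamma(44, 42).

42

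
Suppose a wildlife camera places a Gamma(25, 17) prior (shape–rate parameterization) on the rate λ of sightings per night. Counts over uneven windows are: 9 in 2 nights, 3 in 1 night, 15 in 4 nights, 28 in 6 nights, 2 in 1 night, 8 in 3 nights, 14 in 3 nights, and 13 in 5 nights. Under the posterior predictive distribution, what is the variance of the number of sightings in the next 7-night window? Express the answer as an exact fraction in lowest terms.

91/4

Total count: 9 + 3 + 15 + 28 + 2 + 8 + 14 + 13 = 92.
Total exposure: 2 + 1 + 4 + 6 + 1 + 3 + 3 + 5 = 25 nights.
Posterior: α' = 25 + 92 = 117, β' = 17 + 25 = 42.
The posterior predictive for a window of length T is Negative Binomial with variance T·α'·(β'+T)/β'² = 7·117·49/1764 = 91/4.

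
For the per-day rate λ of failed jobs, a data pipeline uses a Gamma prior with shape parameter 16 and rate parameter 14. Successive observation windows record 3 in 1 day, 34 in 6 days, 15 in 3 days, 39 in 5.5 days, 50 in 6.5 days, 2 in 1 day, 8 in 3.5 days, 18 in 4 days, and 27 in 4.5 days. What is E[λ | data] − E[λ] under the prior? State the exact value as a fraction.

156/49

Total count: 3 + 34 + 15 + 39 + 50 + 2 + 8 + 18 + 27 = 196.
Total exposure: 1 + 6 + 3 + 5.5 + 6.5 + 1 + 3.5 + 4 + 4.5 = 35 days.
Conjugate update: add total count to the shape and total exposure to the rate, giving Gamma(212, 49).
Posterior mean = 212/49 = 212/49; prior mean = 16/14 = 8/7. Difference = 212/49 − 8/7 = 156/49.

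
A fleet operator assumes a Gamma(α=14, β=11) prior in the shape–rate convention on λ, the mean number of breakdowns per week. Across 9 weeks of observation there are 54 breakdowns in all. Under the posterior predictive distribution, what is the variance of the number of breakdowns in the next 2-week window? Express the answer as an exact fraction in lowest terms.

Total count 54 over total exposure 9 weeks.
Gamma(α, β) with Poisson data over total exposure Σt gives posterior Gamma(α+Σx, β+Σt) = Gamma(68, 20).
The posterior predictive for a window of length T is Negative Binomial with variance T·α'·(β'+T)/β'² = 2·68·22/400 = 187/25.

187/25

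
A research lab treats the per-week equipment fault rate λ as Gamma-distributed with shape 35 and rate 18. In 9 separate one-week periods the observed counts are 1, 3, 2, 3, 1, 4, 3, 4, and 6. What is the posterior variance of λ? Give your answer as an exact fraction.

62/729

Total count: 1 + 3 + 2 + 3 + 1 + 4 + 3 + 4 + 6 = 27.
Total exposure: 9 weeks.
Gamma(α, β) with Poisson data over total exposure Σt gives posterior Gamma(α+Σx, β+Σt) = Gamma(62, 27).
Posterior variance = α'/β'² = 62/729.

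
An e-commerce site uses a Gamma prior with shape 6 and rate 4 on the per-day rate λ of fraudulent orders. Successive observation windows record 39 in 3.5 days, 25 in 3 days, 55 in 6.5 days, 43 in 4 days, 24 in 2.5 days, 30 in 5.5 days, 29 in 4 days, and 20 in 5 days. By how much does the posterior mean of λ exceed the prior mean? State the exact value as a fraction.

Total count: 39 + 25 + 55 + 43 + 24 + 30 + 29 + 20 = 265.
Total exposure: 3.5 + 3 + 6.5 + 4 + 2.5 + 5.5 + 4 + 5 = 34 days.
By Gamma–Poisson conjugacy, the posterior is Gamma(α + Σx, β + Σt) = Gamma(6 + 265, 4 + 34) = Gamma(271, 38).
Posterior mean = 271/38 = 271/38; prior mean = 6/4 = 3/2. Difference = 271/38 − 3/2 = 107/19.

107/19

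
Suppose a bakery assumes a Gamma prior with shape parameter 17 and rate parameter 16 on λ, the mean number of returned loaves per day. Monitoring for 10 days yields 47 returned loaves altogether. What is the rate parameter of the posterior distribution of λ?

26

Total count 47 over total exposure 10 days.
By Gamma–Poisson conjugacy, the posterior is Gamma(α + Σx, β + Σt) = Gamma(17 + 47, 16 + 10) = Gamma(64, 26).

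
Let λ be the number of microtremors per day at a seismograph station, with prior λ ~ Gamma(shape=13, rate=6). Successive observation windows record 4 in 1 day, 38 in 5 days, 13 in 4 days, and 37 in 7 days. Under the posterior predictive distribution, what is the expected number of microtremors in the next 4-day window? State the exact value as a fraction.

Total count: 4 + 38 + 13 + 37 = 92.
Total exposure: 1 + 5 + 4 + 7 = 17 days.
Conjugate update: add total count to the shape and total exposure to the rate, giving Gamma(105, 23).
Predictive mean over a 4-day window = T·E[λ|data] = 4·105/23 = 420/23.

420/23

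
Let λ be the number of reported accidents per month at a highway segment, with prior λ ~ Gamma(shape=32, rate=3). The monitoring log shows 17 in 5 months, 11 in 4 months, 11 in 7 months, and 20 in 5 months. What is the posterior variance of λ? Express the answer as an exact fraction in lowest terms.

Total count: 17 + 11 + 11 + 20 = 59.
Total exposure: 5 + 4 + 7 + 5 = 21 months.
By Gamma–Poisson conjugacy, the posterior is Gamma(α + Σx, β + Σt) = Gamma(32 + 59, 3 + 21) = Gamma(91, 24).
Posterior variance = α'/β'² = 91/576.

91/576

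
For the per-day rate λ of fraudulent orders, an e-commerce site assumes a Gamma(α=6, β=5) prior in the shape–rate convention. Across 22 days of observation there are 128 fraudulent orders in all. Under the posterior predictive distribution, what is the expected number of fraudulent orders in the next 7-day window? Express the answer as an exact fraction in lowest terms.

Total count 128 over total exposure 22 days.
Gamma(α, β) with Poisson data over total exposure Σt gives posterior Gamma(α+Σx, β+Σt) = Gamma(134, 27).
Predictive mean over a 7-day window = T·E[λ|data] = 7·134/27 = 938/27.

938/27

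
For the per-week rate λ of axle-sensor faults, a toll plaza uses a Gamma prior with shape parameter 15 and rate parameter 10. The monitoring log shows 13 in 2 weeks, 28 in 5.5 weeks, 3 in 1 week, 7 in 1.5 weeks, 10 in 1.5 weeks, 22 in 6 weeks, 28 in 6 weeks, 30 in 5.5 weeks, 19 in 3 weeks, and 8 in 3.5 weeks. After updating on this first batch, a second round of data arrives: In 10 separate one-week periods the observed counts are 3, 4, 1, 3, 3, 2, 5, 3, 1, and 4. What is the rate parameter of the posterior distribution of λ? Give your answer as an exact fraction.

111/2

Total count: 13 + 28 + 3 + 7 + 10 + 22 + 28 + 30 + 19 + 8 = 168.
Total exposure: 2 + 5.5 + 1 + 1.5 + 1.5 + 6 + 6 + 5.5 + 3 + 3.5 = 35.5 weeks.
After the first batch: Gamma(15 + 168, 10 + 35.5) = Gamma(183, 91/2).
Total count: 3 + 4 + 1 + 3 + 3 + 2 + 5 + 3 + 1 + 4 = 29.
Total exposure: 10 weeks.
After the second batch: Gamma(183 + 29, 91/2 + 10) = Gamma(212, 111/2).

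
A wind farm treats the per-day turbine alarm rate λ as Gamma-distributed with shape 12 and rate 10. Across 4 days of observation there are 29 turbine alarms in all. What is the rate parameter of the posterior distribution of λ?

14

Total count 29 over total exposure 4 days.
The Gamma prior is conjugate for the Poisson rate, so λ | data ~ Gamma(12+29, 10+4) = Gamma(41, 14).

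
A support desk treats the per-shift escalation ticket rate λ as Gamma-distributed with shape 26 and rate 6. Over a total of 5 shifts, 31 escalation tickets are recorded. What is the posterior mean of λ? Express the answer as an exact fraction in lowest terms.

57/11

Total count 31 over total exposure 5 shifts.
The Gamma prior is conjugate for the Poisson rate, so λ | data ~ Gamma(26+31, 6+5) = Gamma(57, 11).
Posterior mean = α'/β' = 57/11.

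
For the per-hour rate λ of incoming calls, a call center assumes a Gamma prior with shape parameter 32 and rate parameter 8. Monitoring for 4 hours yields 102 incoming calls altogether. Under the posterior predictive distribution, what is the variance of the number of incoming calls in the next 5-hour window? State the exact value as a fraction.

Total count 102 over total exposure 4 hours.
Conjugate update: add total count to the shape and total exposure to the rate, giving Gamma(134, 12).
The posterior predictive for a window of length T is Negative Binomial with variance T·α'·(β'+T)/β'² = 5·134·17/144 = 5695/72.

5695/72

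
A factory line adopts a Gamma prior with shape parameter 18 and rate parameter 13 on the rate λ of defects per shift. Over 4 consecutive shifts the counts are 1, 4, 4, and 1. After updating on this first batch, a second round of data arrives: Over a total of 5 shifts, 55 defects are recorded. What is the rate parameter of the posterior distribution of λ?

Total count: 1 + 4 + 4 + 1 = 10.
Total exposure: 4 shifts.
After the first batch: Gamma(18 + 10, 13 + 4) = Gamma(28, 17).
Total count 55 over total exposure 5 shifts.
After the second batch: Gamma(28 + 55, 17 + 5) = Gamma(83, 22).

22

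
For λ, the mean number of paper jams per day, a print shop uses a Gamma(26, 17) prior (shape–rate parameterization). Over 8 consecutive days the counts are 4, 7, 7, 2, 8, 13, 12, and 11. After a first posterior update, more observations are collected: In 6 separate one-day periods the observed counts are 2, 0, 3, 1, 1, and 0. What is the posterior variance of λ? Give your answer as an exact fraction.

97/961

Total count: 4 + 7 + 7 + 2 + 8 + 13 + 12 + 11 = 64.
Total exposure: 8 days.
After the first batch: Gamma(26 + 64, 17 + 8) = Gamma(90, 25).
Total count: 2 + 0 + 3 + 1 + 1 + 0 = 7.
Total exposure: 6 days.
After the second batch: Gamma(90 + 7, 25 + 6) = Gamma(97, 31).
Posterior variance = α'/β'² = 97/961.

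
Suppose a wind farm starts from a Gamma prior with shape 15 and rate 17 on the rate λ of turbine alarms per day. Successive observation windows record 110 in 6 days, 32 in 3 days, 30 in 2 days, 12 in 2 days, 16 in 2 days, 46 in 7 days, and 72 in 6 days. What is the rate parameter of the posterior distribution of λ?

Total count: 110 + 32 + 30 + 12 + 16 + 46 + 72 = 318.
Total exposure: 6 + 3 + 2 + 2 + 2 + 7 + 6 = 28 days.
The Gamma prior is conjugate for the Poisson rate, so λ | data ~ Gamma(15+318, 17+28) = Gamma(333, 45).

45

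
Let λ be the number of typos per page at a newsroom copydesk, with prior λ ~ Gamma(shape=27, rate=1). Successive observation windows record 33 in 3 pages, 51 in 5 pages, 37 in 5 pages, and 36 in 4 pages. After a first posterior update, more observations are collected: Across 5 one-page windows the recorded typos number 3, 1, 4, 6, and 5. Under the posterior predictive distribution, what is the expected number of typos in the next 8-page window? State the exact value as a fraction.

Total count: 33 + 51 + 37 + 36 = 157.
Total exposure: 3 + 5 + 5 + 4 = 17 pages.
After the first batch: Gamma(27 + 157, 1 + 17) = Gamma(184, 18).
Total count: 3 + 1 + 4 + 6 + 5 = 19.
Total exposure: 5 pages.
After the second batch: Gamma(184 + 19, 18 + 5) = Gamma(203, 23).
Predictive mean over an 8-page window = T·E[λ|data] = 8·203/23 = 1624/23.

1624/23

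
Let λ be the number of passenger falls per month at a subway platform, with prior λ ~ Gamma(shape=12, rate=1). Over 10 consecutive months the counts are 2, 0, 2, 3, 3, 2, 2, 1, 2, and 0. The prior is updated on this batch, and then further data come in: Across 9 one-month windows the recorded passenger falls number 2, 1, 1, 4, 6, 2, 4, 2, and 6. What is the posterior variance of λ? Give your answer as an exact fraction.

Total count: 2 + 0 + 2 + 3 + 3 + 2 + 2 + 1 + 2 + 0 = 17.
Total exposure: 10 months.
After the first batch: Gamma(12 + 17, 1 + 10) = Gamma(29, 11).
Total count: 2 + 1 + 1 + 4 + 6 + 2 + 4 + 2 + 6 = 28.
Total exposure: 9 months.
After the second batch: Gamma(29 + 28, 11 + 9) = Gamma(57, 20).
Posterior variance = α'/β'² = 57/400.

57/400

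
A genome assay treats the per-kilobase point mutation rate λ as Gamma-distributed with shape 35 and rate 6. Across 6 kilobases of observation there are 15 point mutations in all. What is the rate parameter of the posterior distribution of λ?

12

Total count 15 over total exposure 6 kilobases.
Gamma(α, β) with Poisson data over total exposure Σt gives posterior Gamma(α+Σx, β+Σt) = Gamma(50, 12).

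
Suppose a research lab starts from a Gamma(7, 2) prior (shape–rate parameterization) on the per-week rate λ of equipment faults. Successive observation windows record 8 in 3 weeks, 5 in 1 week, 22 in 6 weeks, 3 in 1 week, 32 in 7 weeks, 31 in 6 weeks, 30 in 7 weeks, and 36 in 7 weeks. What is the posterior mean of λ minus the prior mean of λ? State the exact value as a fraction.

17/20

Total count: 8 + 5 + 22 + 3 + 32 + 31 + 30 + 36 = 167.
Total exposure: 3 + 1 + 6 + 1 + 7 + 6 + 7 + 7 = 38 weeks.
Posterior: α' = 7 + 167 = 174, β' = 2 + 38 = 40.
Posterior mean = 174/40 = 87/20; prior mean = 7/2 = 7/2. Difference = 87/20 − 7/2 = 17/20.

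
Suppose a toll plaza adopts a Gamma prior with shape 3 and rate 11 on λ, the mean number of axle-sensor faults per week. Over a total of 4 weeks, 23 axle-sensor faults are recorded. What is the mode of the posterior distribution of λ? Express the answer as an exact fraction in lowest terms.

Total count 23 over total exposure 4 weeks.
The Gamma prior is conjugate for the Poisson rate, so λ | data ~ Gamma(3+23, 11+4) = Gamma(26, 15).
Posterior mode = (α'−1)/β' = 25/15 = 5/3.

5/3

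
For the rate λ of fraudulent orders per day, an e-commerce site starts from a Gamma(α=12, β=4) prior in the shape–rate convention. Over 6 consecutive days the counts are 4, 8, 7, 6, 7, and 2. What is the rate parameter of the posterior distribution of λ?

10

Total count: 4 + 8 + 7 + 6 + 7 + 2 = 34.
Total exposure: 6 days.
Posterior: α' = 12 + 34 = 46, β' = 4 + 6 = 10.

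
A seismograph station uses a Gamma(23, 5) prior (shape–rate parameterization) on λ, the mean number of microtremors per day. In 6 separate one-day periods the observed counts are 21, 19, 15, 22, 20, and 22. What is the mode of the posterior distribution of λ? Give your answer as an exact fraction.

Total count: 21 + 19 + 15 + 22 + 20 + 22 = 119.
Total exposure: 6 days.
Gamma(α, β) with Poisson data over total exposure Σt gives posterior Gamma(α+Σx, β+Σt) = Gamma(142, 11).
Posterior mode = (α'−1)/β' = 141/11.

141/11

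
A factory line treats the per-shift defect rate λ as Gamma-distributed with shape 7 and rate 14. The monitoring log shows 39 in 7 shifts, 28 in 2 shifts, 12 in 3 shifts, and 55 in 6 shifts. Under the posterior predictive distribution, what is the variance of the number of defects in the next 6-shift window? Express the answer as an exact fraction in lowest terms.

Total count: 39 + 28 + 12 + 55 = 134.
Total exposure: 7 + 2 + 3 + 6 = 18 shifts.
Gamma(α, β) with Poisson data over total exposure Σt gives posterior Gamma(α+Σx, β+Σt) = Gamma(141, 32).
The posterior predictive for a window of length T is Negative Binomial with variance T·α'·(β'+T)/β'² = 6·141·38/1024 = 8037/256.

8037/256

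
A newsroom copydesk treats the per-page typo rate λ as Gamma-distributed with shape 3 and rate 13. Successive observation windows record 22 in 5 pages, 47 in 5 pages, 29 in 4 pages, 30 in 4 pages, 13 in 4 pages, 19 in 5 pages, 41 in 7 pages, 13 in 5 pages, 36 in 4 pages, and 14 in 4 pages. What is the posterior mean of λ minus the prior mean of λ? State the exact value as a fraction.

1097/260

Total count: 22 + 47 + 29 + 30 + 13 + 19 + 41 + 13 + 36 + 14 = 264.
Total exposure: 5 + 5 + 4 + 4 + 4 + 5 + 7 + 5 + 4 + 4 = 47 pages.
Posterior: α' = 3 + 264 = 267, β' = 13 + 47 = 60.
Posterior mean = 267/60 = 89/20; prior mean = 3/13 = 3/13. Difference = 89/20 − 3/13 = 1097/260.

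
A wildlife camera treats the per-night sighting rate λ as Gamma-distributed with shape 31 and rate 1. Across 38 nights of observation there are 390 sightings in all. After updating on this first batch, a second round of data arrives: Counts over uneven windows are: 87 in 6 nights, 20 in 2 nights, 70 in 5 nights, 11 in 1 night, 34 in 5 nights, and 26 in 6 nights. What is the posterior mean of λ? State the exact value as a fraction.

Total count 390 over total exposure 38 nights.
After the first batch: Gamma(31 + 390, 1 + 38) = Gamma(421, 39).
Total count: 87 + 20 + 70 + 11 + 34 + 26 = 248.
Total exposure: 6 + 2 + 5 + 1 + 5 + 6 = 25 nights.
After the second batch: Gamma(421 + 248, 39 + 25) = Gamma(669, 64).
Posterior mean = α'/β' = 669/64.

669/64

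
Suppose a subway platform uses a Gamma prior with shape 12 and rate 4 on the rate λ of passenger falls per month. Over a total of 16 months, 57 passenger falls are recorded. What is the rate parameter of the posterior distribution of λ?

Total count 57 over total exposure 16 months.
Gamma(α, β) with Poisson data over total exposure Σt gives posterior Gamma(α+Σx, β+Σt) = Gamma(69, 20).

20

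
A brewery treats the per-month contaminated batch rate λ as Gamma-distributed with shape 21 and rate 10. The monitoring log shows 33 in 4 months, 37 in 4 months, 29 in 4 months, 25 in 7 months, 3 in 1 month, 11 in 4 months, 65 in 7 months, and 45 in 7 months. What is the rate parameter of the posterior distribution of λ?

48

Total count: 33 + 37 + 29 + 25 + 3 + 11 + 65 + 45 = 248.
Total exposure: 4 + 4 + 4 + 7 + 1 + 4 + 7 + 7 = 38 months.
Conjugate update: add total count to the shape and total exposure to the rate, giving Gamma(269, 48).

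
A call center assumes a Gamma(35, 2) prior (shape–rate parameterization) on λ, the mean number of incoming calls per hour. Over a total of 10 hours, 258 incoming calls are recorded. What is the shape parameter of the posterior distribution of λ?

Total count 258 over total exposure 10 hours.
Gamma(α, β) with Poisson data over total exposure Σt gives posterior Gamma(α+Σx, β+Σt) = Gamma(293, 12).

293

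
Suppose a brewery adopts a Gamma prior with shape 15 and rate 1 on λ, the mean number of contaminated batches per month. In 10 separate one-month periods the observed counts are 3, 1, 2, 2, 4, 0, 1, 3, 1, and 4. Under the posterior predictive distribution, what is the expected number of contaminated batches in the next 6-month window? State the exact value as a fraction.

Total count: 3 + 1 + 2 + 2 + 4 + 0 + 1 + 3 + 1 + 4 = 21.
Total exposure: 10 months.
By Gamma–Poisson conjugacy, the posterior is Gamma(α + Σx, β + Σt) = Gamma(15 + 21, 1 + 10) = Gamma(36, 11).
Predictive mean over a 6-month window = T·E[λ|data] = 6·36/11 = 216/11.

216/11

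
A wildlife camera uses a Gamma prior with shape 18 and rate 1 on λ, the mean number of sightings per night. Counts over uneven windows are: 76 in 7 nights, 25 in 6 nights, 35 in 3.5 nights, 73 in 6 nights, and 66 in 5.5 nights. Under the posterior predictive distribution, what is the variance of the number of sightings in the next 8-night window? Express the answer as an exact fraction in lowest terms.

86728/841

Total count: 76 + 25 + 35 + 73 + 66 = 275.
Total exposure: 7 + 6 + 3.5 + 6 + 5.5 = 28 nights.
Gamma(α, β) with Poisson data over total exposure Σt gives posterior Gamma(α+Σx, β+Σt) = Gamma(293, 29).
The posterior predictive for a window of length T is Negative Binomial with variance T·α'·(β'+T)/β'² = 8·293·37/841 = 86728/841.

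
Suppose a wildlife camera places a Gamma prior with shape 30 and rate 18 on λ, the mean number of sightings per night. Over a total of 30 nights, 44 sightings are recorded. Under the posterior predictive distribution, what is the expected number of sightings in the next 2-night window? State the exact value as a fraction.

37/12

Total count 44 over total exposure 30 nights.
Conjugate update: add total count to the shape and total exposure to the rate, giving Gamma(74, 48).
Predictive mean over a 2-night window = T·E[λ|data] = 2·74/48 = 37/12.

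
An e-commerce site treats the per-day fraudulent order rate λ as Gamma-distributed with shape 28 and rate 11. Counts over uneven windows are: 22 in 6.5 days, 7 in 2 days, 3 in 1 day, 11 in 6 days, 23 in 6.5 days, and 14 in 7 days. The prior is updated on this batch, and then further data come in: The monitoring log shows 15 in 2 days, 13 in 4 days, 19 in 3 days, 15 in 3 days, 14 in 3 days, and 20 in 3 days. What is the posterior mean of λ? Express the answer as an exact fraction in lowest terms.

Total count: 22 + 7 + 3 + 11 + 23 + 14 = 80.
Total exposure: 6.5 + 2 + 1 + 6 + 6.5 + 7 = 29 days.
After the first batch: Gamma(28 + 80, 11 + 29) = Gamma(108, 40).
Total count: 15 + 13 + 19 + 15 + 14 + 20 = 96.
Total exposure: 2 + 4 + 3 + 3 + 3 + 3 = 18 days.
After the second batch: Gamma(108 + 96, 40 + 18) = Gamma(204, 58).
Posterior mean = α'/β' = 204/58 = 102/29.

102/29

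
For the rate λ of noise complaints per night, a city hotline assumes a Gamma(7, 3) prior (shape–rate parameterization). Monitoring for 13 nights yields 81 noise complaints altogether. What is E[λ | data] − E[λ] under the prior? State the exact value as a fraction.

Total count 81 over total exposure 13 nights.
Posterior: α' = 7 + 81 = 88, β' = 3 + 13 = 16.
Posterior mean = 88/16 = 11/2; prior mean = 7/3 = 7/3. Difference = 11/2 − 7/3 = 19/6.

19/6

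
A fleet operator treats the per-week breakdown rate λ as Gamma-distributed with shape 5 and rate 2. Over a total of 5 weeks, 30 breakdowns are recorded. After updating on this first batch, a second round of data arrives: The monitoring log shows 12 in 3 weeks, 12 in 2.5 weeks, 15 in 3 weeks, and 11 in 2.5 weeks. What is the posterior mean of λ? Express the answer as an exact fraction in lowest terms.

85/18

Total count 30 over total exposure 5 weeks.
After the first batch: Gamma(5 + 30, 2 + 5) = Gamma(35, 7).
Total count: 12 + 12 + 15 + 11 = 50.
Total exposure: 3 + 2.5 + 3 + 2.5 = 11 weeks.
After the second batch: Gamma(35 + 50, 7 + 11) = Gamma(85, 18).
Posterior mean = α'/β' = 85/18.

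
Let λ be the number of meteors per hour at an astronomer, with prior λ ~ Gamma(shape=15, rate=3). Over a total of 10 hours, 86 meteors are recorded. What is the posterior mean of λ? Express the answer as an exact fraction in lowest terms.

Total count 86 over total exposure 10 hours.
The Gamma prior is conjugate for the Poisson rate, so λ | data ~ Gamma(15+86, 3+10) = Gamma(101, 13).
Posterior mean = α'/β' = 101/13.

101/13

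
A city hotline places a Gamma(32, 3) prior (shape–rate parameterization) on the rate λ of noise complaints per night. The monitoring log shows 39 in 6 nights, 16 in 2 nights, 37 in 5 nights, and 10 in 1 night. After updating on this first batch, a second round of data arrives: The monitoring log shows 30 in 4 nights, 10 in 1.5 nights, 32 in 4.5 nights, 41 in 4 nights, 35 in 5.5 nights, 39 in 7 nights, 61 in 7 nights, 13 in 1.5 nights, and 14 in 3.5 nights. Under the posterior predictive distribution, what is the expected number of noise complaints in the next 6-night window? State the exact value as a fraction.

1636/37

Total count: 39 + 16 + 37 + 10 = 102.
Total exposure: 6 + 2 + 5 + 1 = 14 nights.
After the first batch: Gamma(32 + 102, 3 + 14) = Gamma(134, 17).
Total count: 30 + 10 + 32 + 41 + 35 + 39 + 61 + 13 + 14 = 275.
Total exposure: 4 + 1.5 + 4.5 + 4 + 5.5 + 7 + 7 + 1.5 + 3.5 = 38.5 nights.
After the second batch: Gamma(134 + 275, 17 + 38.5) = Gamma(409, 111/2).
Predictive mean over a 6-night window = T·E[λ|data] = 6·409/(111/2) = 1636/37.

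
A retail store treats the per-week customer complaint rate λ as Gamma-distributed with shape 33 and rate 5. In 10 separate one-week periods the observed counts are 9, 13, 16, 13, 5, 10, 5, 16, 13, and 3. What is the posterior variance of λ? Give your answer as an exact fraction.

Total count: 9 + 13 + 16 + 13 + 5 + 10 + 5 + 16 + 13 + 3 = 103.
Total exposure: 10 weeks.
The Gamma prior is conjugate for the Poisson rate, so λ | data ~ Gamma(33+103, 5+10) = Gamma(136, 15).
Posterior variance = α'/β'² = 136/225.

136/225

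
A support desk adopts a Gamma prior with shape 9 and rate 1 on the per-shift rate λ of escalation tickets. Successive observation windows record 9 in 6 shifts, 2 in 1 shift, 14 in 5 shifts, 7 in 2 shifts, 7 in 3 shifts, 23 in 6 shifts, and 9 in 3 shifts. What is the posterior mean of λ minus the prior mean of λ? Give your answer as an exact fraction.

-163/27

Total count: 9 + 2 + 14 + 7 + 7 + 23 + 9 = 71.
Total exposure: 6 + 1 + 5 + 2 + 3 + 6 + 3 = 26 shifts.
Posterior: α' = 9 + 71 = 80, β' = 1 + 26 = 27.
Posterior mean = 80/27 = 80/27; prior mean = 9/1 = 9. Difference = 80/27 − 9 = -163/27.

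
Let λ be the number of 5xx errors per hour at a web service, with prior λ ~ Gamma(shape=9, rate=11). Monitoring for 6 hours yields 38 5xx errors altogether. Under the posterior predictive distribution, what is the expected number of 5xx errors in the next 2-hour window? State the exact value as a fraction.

Total count 38 over total exposure 6 hours.
Conjugate update: add total count to the shape and total exposure to the rate, giving Gamma(47, 17).
Predictive mean over a 2-hour window = T·E[λ|data] = 2·47/17 = 94/17.

94/17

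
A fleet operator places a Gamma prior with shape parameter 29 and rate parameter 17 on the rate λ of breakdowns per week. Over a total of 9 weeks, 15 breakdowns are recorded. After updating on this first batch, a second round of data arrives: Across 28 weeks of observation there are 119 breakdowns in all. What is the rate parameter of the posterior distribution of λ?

54

Total count 15 over total exposure 9 weeks.
After the first batch: Gamma(29 + 15, 17 + 9) = Gamma(44, 26).
Total count 119 over total exposure 28 weeks.
After the second batch: Gamma(44 + 119, 26 + 28) = Gamma(163, 54).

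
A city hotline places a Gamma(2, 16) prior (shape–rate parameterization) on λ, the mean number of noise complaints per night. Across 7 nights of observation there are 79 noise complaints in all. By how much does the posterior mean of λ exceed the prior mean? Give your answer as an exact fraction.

Total count 79 over total exposure 7 nights.
Posterior: α' = 2 + 79 = 81, β' = 16 + 7 = 23.
Posterior mean = 81/23 = 81/23; prior mean = 2/16 = 1/8. Difference = 81/23 − 1/8 = 625/184.

625/184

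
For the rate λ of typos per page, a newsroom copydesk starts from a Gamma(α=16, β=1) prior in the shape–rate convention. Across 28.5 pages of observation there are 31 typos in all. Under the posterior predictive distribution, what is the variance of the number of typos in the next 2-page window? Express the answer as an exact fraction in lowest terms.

11844/3481

Total count 31 over total exposure 28.5 pages.
Conjugate update: add total count to the shape and total exposure to the rate, giving Gamma(47, 59/2).
The posterior predictive for a window of length T is Negative Binomial with variance T·α'·(β'+T)/β'² = 2·47·(63/2)/(3481/4) = 11844/3481.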